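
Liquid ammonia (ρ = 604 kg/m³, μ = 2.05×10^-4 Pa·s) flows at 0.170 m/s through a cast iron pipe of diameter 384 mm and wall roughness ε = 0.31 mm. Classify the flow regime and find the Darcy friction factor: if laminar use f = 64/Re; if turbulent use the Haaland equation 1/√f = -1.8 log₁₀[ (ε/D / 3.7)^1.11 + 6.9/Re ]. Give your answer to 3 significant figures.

f ≈ 0.0202

Re = ρVD/μ = 604·0.17·0.384/0.000205 = 1.923e+05.
Re > 4000 → turbulent. ε/D = 0.00031/0.384 = 0.000807; Haaland: 1/√f = -1.8 log₁₀[8.63e-05 + 3.59e-05] = 7.043, so f = 0.02016.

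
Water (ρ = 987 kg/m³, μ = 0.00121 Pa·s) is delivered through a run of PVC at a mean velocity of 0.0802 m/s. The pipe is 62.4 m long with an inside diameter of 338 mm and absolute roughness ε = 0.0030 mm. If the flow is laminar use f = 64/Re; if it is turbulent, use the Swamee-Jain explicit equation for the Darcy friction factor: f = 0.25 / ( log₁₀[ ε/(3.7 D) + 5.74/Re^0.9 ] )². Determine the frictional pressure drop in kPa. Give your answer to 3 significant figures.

Reynolds number Re = ρVD/μ = 987 · 0.0802 · 0.338 / 0.00121 = 2.211e+04.
Re > 4000 → turbulent. Relative roughness ε/D = 3e-06/0.338 = 8.88e-06. Swamee-Jain: f = 0.25/(log₁₀[8.88e-06/3.7 + 5.74/2.211e+04^0.9])² = 0.25/(log₁₀[2.4e-06 + 0.000706])² = 0.25/(-3.15)² = 0.0252.
Darcy-Weisbach: ΔP = f(L/D)(ρV²/2) = 0.0252·(62.4/0.338)·(987·0.0802²/2) = 0.0252·184.6·3.174 = 14.77 Pa.
ΔP = 14.77 Pa = 0.0148 kPa.

ΔP ≈ 0.0148 kPa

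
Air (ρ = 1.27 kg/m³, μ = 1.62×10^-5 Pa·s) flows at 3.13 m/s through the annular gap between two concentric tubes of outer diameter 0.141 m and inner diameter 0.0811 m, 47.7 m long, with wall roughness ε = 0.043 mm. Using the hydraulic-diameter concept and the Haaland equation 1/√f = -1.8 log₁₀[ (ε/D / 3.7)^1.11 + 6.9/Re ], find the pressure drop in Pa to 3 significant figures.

ΔP ≈ 144 Pa

Hydraulic diameter D_h = 4A/P = D_o - D_i = 0.141 - 0.0811 = 0.0599 m.
Re = ρVD_h/μ = 1.27·3.13·0.0599/1.62e-05 = 1.47e+04.
ε/D_h = 4.3e-05/0.0599 = 0.000718; Haaland gives 1/√f = -1.8 log₁₀[7.58e-05+0.000469] = 5.874, so f = 0.02898.
ΔP = f(L/D_h)(ρV²/2) = 0.02898·47.7/0.0599·6.221 = 143.6 Pa.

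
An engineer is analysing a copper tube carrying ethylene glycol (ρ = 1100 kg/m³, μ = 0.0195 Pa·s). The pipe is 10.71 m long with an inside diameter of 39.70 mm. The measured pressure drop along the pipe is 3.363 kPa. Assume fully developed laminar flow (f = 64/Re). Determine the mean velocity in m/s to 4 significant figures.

For laminar flow, f = 64/Re with Re = ρVD/μ, so Darcy-Weisbach reduces to ΔP = 32μLV/D². Solving for V: V = ΔP·D²/(32μL) = 3363·(0.0397)²/(32·0.0195·10.71) = 0.7931 m/s.
Check: Re = ρVD/μ = 1100·0.7931·0.0397/0.0195 = 1776 < 2300, so the laminar assumption holds.

V ≈ 0.7931 m/s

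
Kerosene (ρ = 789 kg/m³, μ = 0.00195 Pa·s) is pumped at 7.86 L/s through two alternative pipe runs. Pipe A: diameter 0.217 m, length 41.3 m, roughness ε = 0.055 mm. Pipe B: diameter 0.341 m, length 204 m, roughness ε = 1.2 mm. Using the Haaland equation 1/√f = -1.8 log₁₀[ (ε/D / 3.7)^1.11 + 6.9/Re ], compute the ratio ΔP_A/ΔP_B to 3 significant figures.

Pipe A: V = Q/A = 0.00786/0.03698 = 0.2125 m/s; Re = 1.866e+04; ε/D = 0.000253; Haaland → f = 0.02662; ΔP_A = f(L/D)(ρV²/2) = 90.28 Pa.
Pipe B: V = Q/A = 0.00786/0.09133 = 0.08606 m/s; Re = 1.187e+04; ε/D = 0.00352; Haaland → f = 0.03453; ΔP_B = f(L/D)(ρV²/2) = 60.35 Pa.
ΔP_A/ΔP_B = 90.28/60.35 = 1.50.

ΔP_A/ΔP_B ≈ 1.50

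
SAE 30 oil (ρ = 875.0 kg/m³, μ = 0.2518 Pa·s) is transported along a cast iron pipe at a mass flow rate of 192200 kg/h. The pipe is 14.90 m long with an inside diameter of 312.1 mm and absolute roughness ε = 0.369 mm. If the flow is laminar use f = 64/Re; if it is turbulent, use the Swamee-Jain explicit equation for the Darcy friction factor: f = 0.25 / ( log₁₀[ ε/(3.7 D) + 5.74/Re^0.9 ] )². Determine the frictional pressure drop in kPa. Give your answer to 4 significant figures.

ṁ = 192200 kg/h = 192200/3600 = 53.39 kg/s.
A = πD²/4 = π(0.3121)²/4 = 0.0765 m²; mean velocity V = ṁ/(ρA) = 53.39/(875 · 0.0765) = 0.7976 m/s.
Reynolds number Re = ρVD/μ = 875 · 0.7976 · 0.3121 / 0.252 = 865.
Re < 2300 → laminar flow, so f = 64/Re = 64/865 = 0.07399 (the turbulent correlation is not needed).
Darcy-Weisbach: ΔP = f(L/D)(ρV²/2) = 0.07399·(14.9/0.3121)·(875·0.7976²/2) = 0.07399·47.74·278.3 = 983 Pa.
ΔP = 983 Pa = 0.9830 kPa.

ΔP ≈ 0.9830 kPa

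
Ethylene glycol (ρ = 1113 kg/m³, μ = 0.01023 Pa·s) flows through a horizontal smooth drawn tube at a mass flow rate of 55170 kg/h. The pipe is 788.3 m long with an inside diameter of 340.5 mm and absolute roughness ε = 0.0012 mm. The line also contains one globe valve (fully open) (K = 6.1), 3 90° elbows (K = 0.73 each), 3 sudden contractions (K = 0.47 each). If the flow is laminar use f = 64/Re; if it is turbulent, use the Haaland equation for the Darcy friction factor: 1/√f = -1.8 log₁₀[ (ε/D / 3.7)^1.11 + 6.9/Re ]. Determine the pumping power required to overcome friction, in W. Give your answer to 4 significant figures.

P ≈ 16.49 W

ṁ = 55170 kg/h = 55170/3600 = 15.32 kg/s.
A = πD²/4 = π(0.3405)²/4 = 0.09106 m²; mean velocity V = ṁ/(ρA) = 15.32/(1113 · 0.09106) = 0.1512 m/s.
Reynolds number Re = ρVD/μ = 1113 · 0.1512 · 0.3405 / 0.0102 = 5602.
Re > 4000 → turbulent. Relative roughness ε/D = 1.2e-06/0.3405 = 3.52e-06. Haaland: 1/√f = -1.8 log₁₀[(3.52e-06/3.7)^1.11 + 6.9/5602] = -1.8 log₁₀[2.07e-07 + 0.00123] = 5.237, so f = 0.03646.
Total minor-loss coefficient ΣK = 1·6.1 + 3·0.73 + 3·0.47 = 9.7.
ΔP = [f·L/D + ΣK]·(ρV²/2) = [0.03646·788.3/0.3405 + 9.7]·(1113·0.1512²/2) = [84.42 + 9.7]·12.72 = 1198 Pa.
Q = ṁ/ρ = 15.32/1113 = 0.01377 m³/s.
Pumping power P = QΔP = 0.01377·1198 = 16.489 W = 16.49 W.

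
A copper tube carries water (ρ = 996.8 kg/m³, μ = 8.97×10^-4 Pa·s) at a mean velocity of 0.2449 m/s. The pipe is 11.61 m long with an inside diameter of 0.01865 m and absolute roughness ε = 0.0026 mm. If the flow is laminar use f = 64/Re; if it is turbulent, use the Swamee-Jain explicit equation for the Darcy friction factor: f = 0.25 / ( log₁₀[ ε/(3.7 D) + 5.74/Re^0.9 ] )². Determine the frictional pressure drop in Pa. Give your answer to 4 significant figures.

Reynolds number Re = ρVD/μ = 996.8 · 0.2449 · 0.01865 / 0.000897 = 5076.
Re > 4000 → turbulent. Relative roughness ε/D = 2.6e-06/0.01865 = 0.000139. Swamee-Jain: f = 0.25/(log₁₀[0.000139/3.7 + 5.74/5076^0.9])² = 0.25/(log₁₀[3.77e-05 + 0.00265])² = 0.25/(-2.57)² = 0.03785.
Darcy-Weisbach: ΔP = f(L/D)(ρV²/2) = 0.03785·(11.61/0.01865)·(996.8·0.2449²/2) = 0.03785·622.5·29.89 = 704.4 Pa.

ΔP ≈ 704.4 Pa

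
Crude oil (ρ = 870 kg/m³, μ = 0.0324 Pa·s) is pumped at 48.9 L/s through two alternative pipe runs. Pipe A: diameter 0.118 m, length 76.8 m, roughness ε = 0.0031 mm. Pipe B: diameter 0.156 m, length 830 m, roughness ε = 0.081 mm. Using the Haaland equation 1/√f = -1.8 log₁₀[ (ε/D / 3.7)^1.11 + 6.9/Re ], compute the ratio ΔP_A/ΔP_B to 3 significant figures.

ΔP_A/ΔP_B ≈ 0.340

Pipe A: V = Q/A = 0.0489/0.01094 = 4.472 m/s; Re = 1.417e+04; ε/D = 2.63e-05; Haaland → f = 0.02816; ΔP_A = f(L/D)(ρV²/2) = 1.594e+05 Pa.
Pipe B: V = Q/A = 0.0489/0.01911 = 2.558 m/s; Re = 1.072e+04; ε/D = 0.000519; Haaland → f = 0.03097; ΔP_B = f(L/D)(ρV²/2) = 4.691e+05 Pa.
ΔP_A/ΔP_B = 1.594e+05/4.691e+05 = 0.340.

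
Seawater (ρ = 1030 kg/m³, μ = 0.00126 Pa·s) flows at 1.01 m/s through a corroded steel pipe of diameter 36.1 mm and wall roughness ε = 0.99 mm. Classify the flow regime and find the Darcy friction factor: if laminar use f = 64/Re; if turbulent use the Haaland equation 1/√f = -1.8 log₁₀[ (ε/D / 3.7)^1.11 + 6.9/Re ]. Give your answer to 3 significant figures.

Re = ρVD/μ = 1030·1.01·0.0361/0.00126 = 2.981e+04.
Re > 4000 → turbulent. ε/D = 0.00099/0.0361 = 0.0274; Haaland: 1/√f = -1.8 log₁₀[0.00432 + 0.000232] = 4.215, so f = 0.05628.

f ≈ 0.0563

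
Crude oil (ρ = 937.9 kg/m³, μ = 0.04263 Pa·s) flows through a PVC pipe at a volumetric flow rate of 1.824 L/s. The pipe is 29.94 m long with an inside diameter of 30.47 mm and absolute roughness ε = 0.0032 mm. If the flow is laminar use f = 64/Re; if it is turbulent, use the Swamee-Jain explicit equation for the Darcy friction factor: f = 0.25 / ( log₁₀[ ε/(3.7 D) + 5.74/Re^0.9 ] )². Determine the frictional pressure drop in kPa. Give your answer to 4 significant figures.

ΔP ≈ 110.0 kPa

Q = 1.824 L/s = 1.824/1000 = 0.001824 m³/s.
Cross-sectional area A = πD²/4 = π(0.03047)²/4 = 0.0007292 m²; mean velocity V = Q/A = 0.001824/0.0007292 = 2.501 m/s.
Reynolds number Re = ρVD/μ = 937.9 · 2.501 · 0.03047 / 0.0426 = 1677.
Re < 2300 → laminar flow, so f = 64/Re = 64/1677 = 0.03817 (the turbulent correlation is not needed).
Darcy-Weisbach: ΔP = f(L/D)(ρV²/2) = 0.03817·(29.94/0.03047)·(937.9·2.501²/2) = 0.03817·982.6·2934 = 1.1e+05 Pa.
ΔP = 1.1e+05 Pa = 110.0 kPa.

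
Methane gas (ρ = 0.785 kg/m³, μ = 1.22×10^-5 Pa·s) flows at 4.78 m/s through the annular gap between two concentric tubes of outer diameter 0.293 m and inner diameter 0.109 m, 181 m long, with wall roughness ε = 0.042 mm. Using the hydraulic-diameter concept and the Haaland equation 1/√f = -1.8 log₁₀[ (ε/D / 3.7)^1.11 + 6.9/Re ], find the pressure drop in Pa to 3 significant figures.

ΔP ≈ 184 Pa

Hydraulic diameter D_h = 4A/P = D_o - D_i = 0.293 - 0.109 = 0.184 m.
Re = ρVD_h/μ = 0.785·4.78·0.184/1.22e-05 = 5.659e+04.
ε/D_h = 4.2e-05/0.184 = 0.000228; Haaland gives 1/√f = -1.8 log₁₀[2.12e-05+0.000122] = 6.919, so f = 0.02089.
ΔP = f(L/D_h)(ρV²/2) = 0.02089·181/0.184·8.968 = 184.3 Pa.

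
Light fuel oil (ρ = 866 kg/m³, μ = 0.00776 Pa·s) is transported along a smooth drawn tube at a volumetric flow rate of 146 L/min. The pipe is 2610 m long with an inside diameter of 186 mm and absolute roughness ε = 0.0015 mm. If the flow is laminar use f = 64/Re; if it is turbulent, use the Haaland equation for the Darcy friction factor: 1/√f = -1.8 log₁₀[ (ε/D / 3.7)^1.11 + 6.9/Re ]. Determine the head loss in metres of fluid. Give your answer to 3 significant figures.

Q = 146 L/min = 146/60000 = 0.002433 m³/s.
Cross-sectional area A = πD²/4 = π(0.186)²/4 = 0.02717 m²; mean velocity V = Q/A = 0.002433/0.02717 = 0.08955 m/s.
Reynolds number Re = ρVD/μ = 866 · 0.08955 · 0.186 / 0.00776 = 1859.
Re < 2300 → laminar flow, so f = 64/Re = 64/1859 = 0.03443 (the turbulent correlation is not needed).
Darcy-Weisbach: ΔP = f(L/D)(ρV²/2) = 0.03443·(2610/0.186)·(866·0.08955²/2) = 0.03443·1.403e+04·3.473 = 1678 Pa.
Head loss h_f = ΔP/(ρg) = 1678/(866·9.81) = 0.197 m.

h_f ≈ 0.197 m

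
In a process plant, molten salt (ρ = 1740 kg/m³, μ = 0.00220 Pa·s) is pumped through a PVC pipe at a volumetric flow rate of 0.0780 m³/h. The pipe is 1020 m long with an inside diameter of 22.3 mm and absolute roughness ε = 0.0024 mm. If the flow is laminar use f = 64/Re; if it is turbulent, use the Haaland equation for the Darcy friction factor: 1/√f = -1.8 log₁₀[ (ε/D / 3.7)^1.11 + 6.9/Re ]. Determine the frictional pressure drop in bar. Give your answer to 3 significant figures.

ΔP ≈ 0.0801 bar

Q = 0.0780 m³/h = 0.0780/3600 = 2.167e-05 m³/s.
Cross-sectional area A = πD²/4 = π(0.0223)²/4 = 0.0003906 m²; mean velocity V = Q/A = 2.167e-05/0.0003906 = 0.05547 m/s.
Reynolds number Re = ρVD/μ = 1740 · 0.05547 · 0.0223 / 0.0022 = 978.4.
Re < 2300 → laminar flow, so f = 64/Re = 64/978.4 = 0.06541 (the turbulent correlation is not needed).
Darcy-Weisbach: ΔP = f(L/D)(ρV²/2) = 0.06541·(1020/0.0223)·(1740·0.05547²/2) = 0.06541·4.574e+04·2.677 = 8010 Pa.
ΔP = 8010 Pa = 0.0801 bar.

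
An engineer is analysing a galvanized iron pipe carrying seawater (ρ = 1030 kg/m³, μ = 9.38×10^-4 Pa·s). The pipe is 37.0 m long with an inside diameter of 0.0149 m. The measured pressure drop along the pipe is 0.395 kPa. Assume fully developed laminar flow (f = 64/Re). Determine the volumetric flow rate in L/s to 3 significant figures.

Q ≈ 0.0138 L/s

For laminar flow, f = 64/Re with Re = ρVD/μ, so Darcy-Weisbach reduces to ΔP = 32μLV/D². Solving for V: V = ΔP·D²/(32μL) = 395·(0.0149)²/(32·0.000938·37) = 0.07896 m/s.
Check: Re = ρVD/μ = 1030·0.07896·0.0149/0.000938 = 1292 < 2300, so the laminar assumption holds.
Q = V·A = 0.07896·(π/4·0.0149²) = 1.377e-05 m³/s = 0.0138 L/s.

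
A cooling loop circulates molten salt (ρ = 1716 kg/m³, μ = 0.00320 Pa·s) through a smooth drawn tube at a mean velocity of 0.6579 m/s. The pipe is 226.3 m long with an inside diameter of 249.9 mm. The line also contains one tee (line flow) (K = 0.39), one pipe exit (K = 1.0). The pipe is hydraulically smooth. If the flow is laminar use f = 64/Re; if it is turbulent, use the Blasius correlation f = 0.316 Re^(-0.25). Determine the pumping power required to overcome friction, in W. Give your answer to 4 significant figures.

Reynolds number Re = ρVD/μ = 1716 · 0.6579 · 0.2499 / 0.0032 = 8.816e+04.
Re > 4000 → turbulent. Smooth-pipe (Blasius): f = 0.316 Re^(-0.25) = 0.316/(8.816e+04)^0.25 = 0.01834.
Total minor-loss coefficient ΣK = 1·0.39 + 1·1 = 1.39.
ΔP = [f·L/D + ΣK]·(ρV²/2) = [0.01834·226.3/0.2499 + 1.39]·(1716·0.6579²/2) = [16.61 + 1.39]·371.4 = 6683 Pa.
Q = V·A = 0.6579·0.04905 = 0.03227 m³/s.
Pumping power P = QΔP = 0.03227·6683 = 215.67 W = 215.7 W.

P ≈ 215.7 W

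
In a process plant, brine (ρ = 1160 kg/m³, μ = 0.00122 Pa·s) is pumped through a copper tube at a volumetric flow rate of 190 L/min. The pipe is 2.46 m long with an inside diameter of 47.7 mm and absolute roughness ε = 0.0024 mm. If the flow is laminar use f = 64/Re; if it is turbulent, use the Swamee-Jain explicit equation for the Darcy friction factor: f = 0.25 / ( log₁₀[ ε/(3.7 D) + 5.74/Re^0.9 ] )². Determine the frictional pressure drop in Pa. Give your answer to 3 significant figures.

Q = 190 L/min = 190/60000 = 0.003167 m³/s.
Cross-sectional area A = πD²/4 = π(0.0477)²/4 = 0.001787 m²; mean velocity V = Q/A = 0.003167/0.001787 = 1.772 m/s.
Reynolds number Re = ρVD/μ = 1160 · 1.772 · 0.0477 / 0.00122 = 8.037e+04.
Re > 4000 → turbulent. Relative roughness ε/D = 2.4e-06/0.0477 = 5.03e-05. Swamee-Jain: f = 0.25/(log₁₀[5.03e-05/3.7 + 5.74/8.037e+04^0.9])² = 0.25/(log₁₀[1.36e-05 + 0.000221])² = 0.25/(-3.63)² = 0.01898.
Darcy-Weisbach: ΔP = f(L/D)(ρV²/2) = 0.01898·(2.46/0.0477)·(1160·1.772²/2) = 0.01898·51.57·1821 = 1782 Pa.

ΔP ≈ 1780 Pa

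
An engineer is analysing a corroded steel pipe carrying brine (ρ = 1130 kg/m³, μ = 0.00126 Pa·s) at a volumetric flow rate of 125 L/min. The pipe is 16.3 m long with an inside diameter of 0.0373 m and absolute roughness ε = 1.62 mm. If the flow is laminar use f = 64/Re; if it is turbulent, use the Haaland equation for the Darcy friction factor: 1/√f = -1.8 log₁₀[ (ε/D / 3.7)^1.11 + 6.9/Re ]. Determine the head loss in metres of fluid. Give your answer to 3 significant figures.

h_f ≈ 5.48 m

Q = 125 L/min = 125/60000 = 0.002083 m³/s.
Cross-sectional area A = πD²/4 = π(0.0373)²/4 = 0.001093 m²; mean velocity V = Q/A = 0.002083/0.001093 = 1.907 m/s.
Reynolds number Re = ρVD/μ = 1130 · 1.907 · 0.0373 / 0.00126 = 6.378e+04.
Re > 4000 → turbulent. Relative roughness ε/D = 0.00162/0.0373 = 0.0434. Haaland: 1/√f = -1.8 log₁₀[(0.0434/3.7)^1.11 + 6.9/6.378e+04] = -1.8 log₁₀[0.0072 + 0.000108] = 3.845, so f = 0.06763.
Darcy-Weisbach: ΔP = f(L/D)(ρV²/2) = 0.06763·(16.3/0.0373)·(1130·1.907²/2) = 0.06763·437·2054 = 6.07e+04 Pa.
Head loss h_f = ΔP/(ρg) = 6.07e+04/(1130·9.81) = 5.48 m.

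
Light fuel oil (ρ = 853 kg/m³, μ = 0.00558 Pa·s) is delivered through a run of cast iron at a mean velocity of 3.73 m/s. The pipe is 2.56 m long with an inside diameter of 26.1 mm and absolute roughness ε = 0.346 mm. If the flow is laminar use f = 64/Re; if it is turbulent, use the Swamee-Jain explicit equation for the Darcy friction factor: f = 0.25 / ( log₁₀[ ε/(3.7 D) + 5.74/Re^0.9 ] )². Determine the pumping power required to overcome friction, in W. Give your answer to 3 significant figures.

P ≈ 53.1 W

Reynolds number Re = ρVD/μ = 853 · 3.73 · 0.0261 / 0.00558 = 1.488e+04.
Re > 4000 → turbulent. Relative roughness ε/D = 0.000346/0.0261 = 0.0133. Swamee-Jain: f = 0.25/(log₁₀[0.0133/3.7 + 5.74/1.488e+04^0.9])² = 0.25/(log₁₀[0.00358 + 0.00101])² = 0.25/(-2.338)² = 0.04573.
Darcy-Weisbach: ΔP = f(L/D)(ρV²/2) = 0.04573·(2.56/0.0261)·(853·3.73²/2) = 0.04573·98.08·5934 = 2.662e+04 Pa.
Q = V·A = 3.73·0.000535 = 0.001996 m³/s.
Pumping power P = QΔP = 0.001996·2.662e+04 = 53.12 W = 53.1 W.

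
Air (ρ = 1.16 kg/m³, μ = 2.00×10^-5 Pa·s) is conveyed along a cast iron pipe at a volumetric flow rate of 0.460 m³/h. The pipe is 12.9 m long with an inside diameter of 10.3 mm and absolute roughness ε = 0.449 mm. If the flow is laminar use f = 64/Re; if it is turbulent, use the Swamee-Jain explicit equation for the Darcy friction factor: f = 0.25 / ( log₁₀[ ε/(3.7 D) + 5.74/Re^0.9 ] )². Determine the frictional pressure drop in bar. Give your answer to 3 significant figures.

Q = 0.460 m³/h = 0.460/3600 = 0.0001278 m³/s.
Cross-sectional area A = πD²/4 = π(0.0103)²/4 = 8.332e-05 m²; mean velocity V = Q/A = 0.0001278/8.332e-05 = 1.534 m/s.
Reynolds number Re = ρVD/μ = 1.16 · 1.534 · 0.0103 / 2e-05 = 916.1.
Re < 2300 → laminar flow, so f = 64/Re = 64/916.1 = 0.06986 (the turbulent correlation is not needed).
Darcy-Weisbach: ΔP = f(L/D)(ρV²/2) = 0.06986·(12.9/0.0103)·(1.16·1.534²/2) = 0.06986·1252·1.364 = 119.3 Pa.
ΔP = 119.3 Pa = 0.00119 bar.

ΔP ≈ 0.00119 bar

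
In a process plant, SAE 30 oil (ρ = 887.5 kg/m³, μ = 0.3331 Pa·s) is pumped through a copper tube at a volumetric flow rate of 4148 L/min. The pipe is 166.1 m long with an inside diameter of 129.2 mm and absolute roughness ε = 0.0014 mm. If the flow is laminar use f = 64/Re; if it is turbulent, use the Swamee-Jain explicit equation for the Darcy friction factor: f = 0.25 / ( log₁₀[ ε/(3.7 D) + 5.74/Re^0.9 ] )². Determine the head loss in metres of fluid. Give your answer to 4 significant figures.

Q = 4148 L/min = 4148/60000 = 0.06913 m³/s.
Cross-sectional area A = πD²/4 = π(0.1292)²/4 = 0.01311 m²; mean velocity V = Q/A = 0.06913/0.01311 = 5.273 m/s.
Reynolds number Re = ρVD/μ = 887.5 · 5.273 · 0.1292 / 0.333 = 1815.
Re < 2300 → laminar flow, so f = 64/Re = 64/1815 = 0.03526 (the turbulent correlation is not needed).
Darcy-Weisbach: ΔP = f(L/D)(ρV²/2) = 0.03526·(166.1/0.1292)·(887.5·5.273²/2) = 0.03526·1286·1.234e+04 = 5.593e+05 Pa.
Head loss h_f = ΔP/(ρg) = 5.593e+05/(887.5·9.81) = 64.24 m.

h_f ≈ 64.24 m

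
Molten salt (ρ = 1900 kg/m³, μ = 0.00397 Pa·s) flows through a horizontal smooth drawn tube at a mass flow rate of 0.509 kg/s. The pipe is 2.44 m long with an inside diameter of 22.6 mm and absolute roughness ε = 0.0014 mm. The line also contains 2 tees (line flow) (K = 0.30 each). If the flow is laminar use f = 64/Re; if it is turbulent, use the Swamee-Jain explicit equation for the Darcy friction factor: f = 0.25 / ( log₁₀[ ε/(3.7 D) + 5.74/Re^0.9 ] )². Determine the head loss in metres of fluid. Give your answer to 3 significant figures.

h_f ≈ 0.0972 m

A = πD²/4 = π(0.0226)²/4 = 0.0004011 m²; mean velocity V = ṁ/(ρA) = 0.509/(1900 · 0.0004011) = 0.6678 m/s.
Reynolds number Re = ρVD/μ = 1900 · 0.6678 · 0.0226 / 0.00397 = 7223.
Re > 4000 → turbulent. Relative roughness ε/D = 1.4e-06/0.0226 = 6.19e-05. Swamee-Jain: f = 0.25/(log₁₀[6.19e-05/3.7 + 5.74/7223^0.9])² = 0.25/(log₁₀[1.67e-05 + 0.00193])² = 0.25/(-2.71)² = 0.03404.
Total minor-loss coefficient ΣK = 2·0.3 = 0.6.
ΔP = [f·L/D + ΣK]·(ρV²/2) = [0.03404·2.44/0.0226 + 0.6]·(1900·0.6678²/2) = [3.675 + 0.6]·423.7 = 1811 Pa.
Head loss h_f = ΔP/(ρg) = 1811/(1900·9.81) = 0.0972 m.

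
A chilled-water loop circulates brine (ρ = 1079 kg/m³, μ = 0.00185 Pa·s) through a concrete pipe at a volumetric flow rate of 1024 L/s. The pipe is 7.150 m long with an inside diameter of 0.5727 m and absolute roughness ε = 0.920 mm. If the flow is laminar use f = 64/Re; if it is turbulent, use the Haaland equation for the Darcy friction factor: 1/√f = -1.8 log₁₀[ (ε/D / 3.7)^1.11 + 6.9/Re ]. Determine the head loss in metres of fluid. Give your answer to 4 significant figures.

Q = 1024 L/s = 1024/1000 = 1.024 m³/s.
Cross-sectional area A = πD²/4 = π(0.5727)²/4 = 0.2576 m²; mean velocity V = Q/A = 1.024/0.2576 = 3.975 m/s.
Reynolds number Re = ρVD/μ = 1079 · 3.975 · 0.5727 / 0.00185 = 1.328e+06.
Re > 4000 → turbulent. Relative roughness ε/D = 0.00092/0.5727 = 0.00161. Haaland: 1/√f = -1.8 log₁₀[(0.00161/3.7)^1.11 + 6.9/1.328e+06] = -1.8 log₁₀[0.000185 + 5.2e-06] = 6.696, so f = 0.0223.
Darcy-Weisbach: ΔP = f(L/D)(ρV²/2) = 0.0223·(7.15/0.5727)·(1079·3.975²/2) = 0.0223·12.48·8525 = 2374 Pa.
Head loss h_f = ΔP/(ρg) = 2374/(1079·9.81) = 0.2242 m.

h_f ≈ 0.2242 m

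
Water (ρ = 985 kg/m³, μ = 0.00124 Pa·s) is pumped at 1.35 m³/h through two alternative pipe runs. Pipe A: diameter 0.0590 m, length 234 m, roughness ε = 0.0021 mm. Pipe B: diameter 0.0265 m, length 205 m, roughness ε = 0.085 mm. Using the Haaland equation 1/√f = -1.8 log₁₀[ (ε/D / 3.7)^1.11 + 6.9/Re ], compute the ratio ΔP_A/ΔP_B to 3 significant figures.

ΔP_A/ΔP_B ≈ 0.0221

Pipe A: V = Q/A = 0.000375/0.002734 = 0.1372 m/s; Re = 6428; ε/D = 3.56e-05; Haaland → f = 0.03503; ΔP_A = f(L/D)(ρV²/2) = 1287 Pa.
Pipe B: V = Q/A = 0.000375/0.0005515 = 0.6799 m/s; Re = 1.431e+04; ε/D = 0.00321; Haaland → f = 0.03307; ΔP_B = f(L/D)(ρV²/2) = 5.825e+04 Pa.
ΔP_A/ΔP_B = 1287/5.825e+04 = 0.0221.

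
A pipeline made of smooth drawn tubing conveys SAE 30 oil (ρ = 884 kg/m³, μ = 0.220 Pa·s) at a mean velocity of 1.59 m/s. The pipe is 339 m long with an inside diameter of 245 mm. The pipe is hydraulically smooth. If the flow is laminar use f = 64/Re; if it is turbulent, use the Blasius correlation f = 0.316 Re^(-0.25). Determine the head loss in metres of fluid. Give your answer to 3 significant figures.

Reynolds number Re = ρVD/μ = 884 · 1.59 · 0.245 / 0.22 = 1565.
Re < 2300 → laminar flow, so f = 64/Re = 64/1565 = 0.04089 (the turbulent correlation is not needed).
Darcy-Weisbach: ΔP = f(L/D)(ρV²/2) = 0.04089·(339/0.245)·(884·1.59²/2) = 0.04089·1384·1117 = 6.322e+04 Pa.
Head loss h_f = ΔP/(ρg) = 6.322e+04/(884·9.81) = 7.29 m.

h_f ≈ 7.29 m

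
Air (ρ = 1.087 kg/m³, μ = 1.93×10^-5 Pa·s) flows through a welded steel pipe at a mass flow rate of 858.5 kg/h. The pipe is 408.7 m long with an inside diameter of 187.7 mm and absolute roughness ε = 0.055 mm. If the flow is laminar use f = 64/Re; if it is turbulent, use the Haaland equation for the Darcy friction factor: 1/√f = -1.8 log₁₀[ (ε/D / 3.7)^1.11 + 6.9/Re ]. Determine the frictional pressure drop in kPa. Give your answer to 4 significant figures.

ΔP ≈ 1.466 kPa

ṁ = 858.5 kg/h = 858.5/3600 = 0.2385 kg/s.
A = πD²/4 = π(0.1877)²/4 = 0.02767 m²; mean velocity V = ṁ/(ρA) = 0.2385/(1.087 · 0.02767) = 7.928 m/s.
Reynolds number Re = ρVD/μ = 1.087 · 7.928 · 0.1877 / 1.93e-05 = 8.382e+04.
Re > 4000 → turbulent. Relative roughness ε/D = 5.5e-05/0.1877 = 0.000293. Haaland: 1/√f = -1.8 log₁₀[(0.000293/3.7)^1.11 + 6.9/8.382e+04] = -1.8 log₁₀[2.8e-05 + 8.23e-05] = 7.123, so f = 0.01971.
Darcy-Weisbach: ΔP = f(L/D)(ρV²/2) = 0.01971·(408.7/0.1877)·(1.087·7.928²/2) = 0.01971·2177·34.16 = 1466 Pa.
ΔP = 1466 Pa = 1.466 kPa.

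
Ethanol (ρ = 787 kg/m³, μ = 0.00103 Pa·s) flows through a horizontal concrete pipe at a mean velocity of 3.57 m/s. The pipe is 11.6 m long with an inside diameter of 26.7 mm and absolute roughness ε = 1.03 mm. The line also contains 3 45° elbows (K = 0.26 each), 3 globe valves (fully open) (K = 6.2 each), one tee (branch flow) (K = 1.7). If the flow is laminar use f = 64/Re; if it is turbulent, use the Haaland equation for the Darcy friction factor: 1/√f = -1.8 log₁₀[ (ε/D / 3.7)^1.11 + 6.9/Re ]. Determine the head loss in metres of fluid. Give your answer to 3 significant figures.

h_f ≈ 31.8 m

Reynolds number Re = ρVD/μ = 787 · 3.57 · 0.0267 / 0.00103 = 7.283e+04.
Re > 4000 → turbulent. Relative roughness ε/D = 0.00103/0.0267 = 0.0386. Haaland: 1/√f = -1.8 log₁₀[(0.0386/3.7)^1.11 + 6.9/7.283e+04] = -1.8 log₁₀[0.00631 + 9.47e-05] = 3.948, so f = 0.06415.
Total minor-loss coefficient ΣK = 3·0.26 + 3·6.2 + 1·1.7 = 21.1.
ΔP = [f·L/D + ΣK]·(ρV²/2) = [0.06415·11.6/0.0267 + 21.1]·(787·3.57²/2) = [27.87 + 21.1]·5015 = 2.455e+05 Pa.
Head loss h_f = ΔP/(ρg) = 2.455e+05/(787·9.81) = 31.8 m.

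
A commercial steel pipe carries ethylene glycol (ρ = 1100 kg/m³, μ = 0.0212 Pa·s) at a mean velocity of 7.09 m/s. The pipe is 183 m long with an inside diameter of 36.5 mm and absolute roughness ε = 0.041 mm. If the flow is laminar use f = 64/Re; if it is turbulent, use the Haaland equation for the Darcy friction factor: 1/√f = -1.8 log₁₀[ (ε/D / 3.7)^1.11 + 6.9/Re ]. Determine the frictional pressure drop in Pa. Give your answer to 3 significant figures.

ΔP ≈ 4.19×10^6 Pa

Reynolds number Re = ρVD/μ = 1100 · 7.09 · 0.0365 / 0.0212 = 1.343e+04.
Re > 4000 → turbulent. Relative roughness ε/D = 4.1e-05/0.0365 = 0.00112. Haaland: 1/√f = -1.8 log₁₀[(0.00112/3.7)^1.11 + 6.9/1.343e+04] = -1.8 log₁₀[0.000125 + 0.000514] = 5.751, so f = 0.03024.
Darcy-Weisbach: ΔP = f(L/D)(ρV²/2) = 0.03024·(183/0.0365)·(1100·7.09²/2) = 0.03024·5014·2.765e+04 = 4.191e+06 Pa.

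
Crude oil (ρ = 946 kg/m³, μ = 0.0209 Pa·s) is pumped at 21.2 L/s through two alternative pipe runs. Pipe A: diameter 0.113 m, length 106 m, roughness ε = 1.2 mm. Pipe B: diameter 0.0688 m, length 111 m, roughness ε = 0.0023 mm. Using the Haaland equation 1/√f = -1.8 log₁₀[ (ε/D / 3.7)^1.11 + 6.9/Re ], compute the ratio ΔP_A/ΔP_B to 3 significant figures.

ΔP_A/ΔP_B ≈ 0.130

Pipe A: V = Q/A = 0.0212/0.01003 = 2.114 m/s; Re = 1.081e+04; ε/D = 0.0106; Haaland → f = 0.04335; ΔP_A = f(L/D)(ρV²/2) = 8.594e+04 Pa.
Pipe B: V = Q/A = 0.0212/0.003718 = 5.703 m/s; Re = 1.776e+04; ε/D = 3.34e-05; Haaland → f = 0.02658; ΔP_B = f(L/D)(ρV²/2) = 6.596e+05 Pa.
ΔP_A/ΔP_B = 8.594e+04/6.596e+05 = 0.130.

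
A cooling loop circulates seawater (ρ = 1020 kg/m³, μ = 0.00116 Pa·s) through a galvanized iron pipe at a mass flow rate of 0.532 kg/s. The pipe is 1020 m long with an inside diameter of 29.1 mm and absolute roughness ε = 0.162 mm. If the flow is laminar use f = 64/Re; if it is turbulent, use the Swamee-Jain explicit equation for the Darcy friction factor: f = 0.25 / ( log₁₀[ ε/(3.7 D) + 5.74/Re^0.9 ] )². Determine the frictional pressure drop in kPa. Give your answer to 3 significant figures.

ΔP ≈ 393 kPa

A = πD²/4 = π(0.0291)²/4 = 0.0006651 m²; mean velocity V = ṁ/(ρA) = 0.532/(1020 · 0.0006651) = 0.7842 m/s.
Reynolds number Re = ρVD/μ = 1020 · 0.7842 · 0.0291 / 0.00116 = 2.007e+04.
Re > 4000 → turbulent. Relative roughness ε/D = 0.000162/0.0291 = 0.00557. Swamee-Jain: f = 0.25/(log₁₀[0.00557/3.7 + 5.74/2.007e+04^0.9])² = 0.25/(log₁₀[0.0015 + 0.00077])² = 0.25/(-2.643)² = 0.03579.
Darcy-Weisbach: ΔP = f(L/D)(ρV²/2) = 0.03579·(1020/0.0291)·(1020·0.7842²/2) = 0.03579·3.505e+04·313.6 = 3.934e+05 Pa.
ΔP = 3.934e+05 Pa = 393 kPa.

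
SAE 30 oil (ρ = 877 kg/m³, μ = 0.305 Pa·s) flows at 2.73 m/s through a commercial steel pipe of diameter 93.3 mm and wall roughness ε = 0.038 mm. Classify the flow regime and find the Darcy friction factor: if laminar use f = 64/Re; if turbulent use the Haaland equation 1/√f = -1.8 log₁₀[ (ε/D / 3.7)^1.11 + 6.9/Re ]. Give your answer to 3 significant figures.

Re = ρVD/μ = 877·2.73·0.0933/0.305 = 732.4.
Re < 2300 → laminar, so f = 64/Re = 0.08738 (roughness is irrelevant in laminar flow).

f ≈ 0.0874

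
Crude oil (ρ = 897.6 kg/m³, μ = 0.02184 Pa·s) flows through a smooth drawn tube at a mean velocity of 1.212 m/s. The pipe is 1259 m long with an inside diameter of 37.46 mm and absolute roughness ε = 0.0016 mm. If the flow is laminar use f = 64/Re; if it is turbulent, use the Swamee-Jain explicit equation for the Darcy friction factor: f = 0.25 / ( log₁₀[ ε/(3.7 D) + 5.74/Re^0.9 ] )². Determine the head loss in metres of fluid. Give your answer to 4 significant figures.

Reynolds number Re = ρVD/μ = 897.6 · 1.212 · 0.03746 / 0.0218 = 1866.
Re < 2300 → laminar flow, so f = 64/Re = 64/1866 = 0.0343 (the turbulent correlation is not needed).
Darcy-Weisbach: ΔP = f(L/D)(ρV²/2) = 0.0343·(1259/0.03746)·(897.6·1.212²/2) = 0.0343·3.361e+04·659.3 = 7.6e+05 Pa.
Head loss h_f = ΔP/(ρg) = 7.6e+05/(897.6·9.81) = 86.31 m.

h_f ≈ 86.31 m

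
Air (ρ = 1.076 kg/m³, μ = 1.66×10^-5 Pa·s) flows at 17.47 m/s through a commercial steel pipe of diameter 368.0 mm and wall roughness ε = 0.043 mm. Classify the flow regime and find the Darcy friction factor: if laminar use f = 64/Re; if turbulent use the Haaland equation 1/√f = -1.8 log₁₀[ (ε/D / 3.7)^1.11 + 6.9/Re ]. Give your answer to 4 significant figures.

Re = ρVD/μ = 1.076·17.47·0.368/1.66e-05 = 4.167e+05.
Re > 4000 → turbulent. ε/D = 4.3e-05/0.368 = 0.000117; Haaland: 1/√f = -1.8 log₁₀[1.01e-05 + 1.66e-05] = 8.233, so f = 0.01475.

f ≈ 0.01475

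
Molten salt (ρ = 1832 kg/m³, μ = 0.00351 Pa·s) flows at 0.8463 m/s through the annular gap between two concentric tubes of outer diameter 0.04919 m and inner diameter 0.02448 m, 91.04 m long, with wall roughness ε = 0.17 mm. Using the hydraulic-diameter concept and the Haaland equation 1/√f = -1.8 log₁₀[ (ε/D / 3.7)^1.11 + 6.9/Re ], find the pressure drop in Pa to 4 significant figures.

ΔP ≈ 94750 Pa

Hydraulic diameter D_h = 4A/P = D_o - D_i = 0.04919 - 0.02448 = 0.02471 m.
Re = ρVD_h/μ = 1832·0.8463·0.02471/0.00351 = 1.091e+04.
ε/D_h = 0.00017/0.02471 = 0.00688; Haaland gives 1/√f = -1.8 log₁₀[0.000931+0.000632] = 5.051, so f = 0.0392.
ΔP = f(L/D_h)(ρV²/2) = 0.0392·91.04/0.02471·656.1 = 9.475e+04 Pa.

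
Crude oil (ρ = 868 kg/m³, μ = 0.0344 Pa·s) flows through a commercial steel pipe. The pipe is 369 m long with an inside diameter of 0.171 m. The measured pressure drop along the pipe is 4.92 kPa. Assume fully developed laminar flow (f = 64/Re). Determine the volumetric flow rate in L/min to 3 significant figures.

For laminar flow, f = 64/Re with Re = ρVD/μ, so Darcy-Weisbach reduces to ΔP = 32μLV/D². Solving for V: V = ΔP·D²/(32μL) = 4920·(0.171)²/(32·0.0344·369) = 0.3542 m/s.
Check: Re = ρVD/μ = 868·0.3542·0.171/0.0344 = 1528 < 2300, so the laminar assumption holds.
Q = V·A = 0.3542·(π/4·0.171²) = 0.008134 m³/s = 488 L/min.

Q ≈ 488 L/min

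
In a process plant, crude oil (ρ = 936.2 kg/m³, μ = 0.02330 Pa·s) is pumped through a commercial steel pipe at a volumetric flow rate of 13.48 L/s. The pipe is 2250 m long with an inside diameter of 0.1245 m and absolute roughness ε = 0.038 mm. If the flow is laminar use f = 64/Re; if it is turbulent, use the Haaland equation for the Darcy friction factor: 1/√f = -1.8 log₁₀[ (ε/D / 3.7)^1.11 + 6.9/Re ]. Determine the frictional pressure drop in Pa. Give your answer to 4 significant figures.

Q = 13.48 L/s = 13.48/1000 = 0.01348 m³/s.
Cross-sectional area A = πD²/4 = π(0.1245)²/4 = 0.01217 m²; mean velocity V = Q/A = 0.01348/0.01217 = 1.107 m/s.
Reynolds number Re = ρVD/μ = 936.2 · 1.107 · 0.1245 / 0.0233 = 5539.
Re > 4000 → turbulent. Relative roughness ε/D = 3.8e-05/0.1245 = 0.000305. Haaland: 1/√f = -1.8 log₁₀[(0.000305/3.7)^1.11 + 6.9/5539] = -1.8 log₁₀[2.93e-05 + 0.00125] = 5.21, so f = 0.03684.
Darcy-Weisbach: ΔP = f(L/D)(ρV²/2) = 0.03684·(2250/0.1245)·(936.2·1.107²/2) = 0.03684·1.807e+04·573.9 = 3.821e+05 Pa.

ΔP ≈ 382100 Pa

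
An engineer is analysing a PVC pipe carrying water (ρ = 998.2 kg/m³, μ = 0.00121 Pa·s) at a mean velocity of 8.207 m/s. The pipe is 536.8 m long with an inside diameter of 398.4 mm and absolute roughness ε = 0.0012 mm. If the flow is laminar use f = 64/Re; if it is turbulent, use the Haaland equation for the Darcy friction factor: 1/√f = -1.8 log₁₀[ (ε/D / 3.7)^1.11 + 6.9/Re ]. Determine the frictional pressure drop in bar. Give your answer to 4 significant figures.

ΔP ≈ 4.517 bar

Reynolds number Re = ρVD/μ = 998.2 · 8.207 · 0.3984 / 0.00121 = 2.697e+06.
Re > 4000 → turbulent. Relative roughness ε/D = 1.2e-06/0.3984 = 3.01e-06. Haaland: 1/√f = -1.8 log₁₀[(3.01e-06/3.7)^1.11 + 6.9/2.697e+06] = -1.8 log₁₀[1.74e-07 + 2.56e-06] = 10.01, so f = 0.009971.
Darcy-Weisbach: ΔP = f(L/D)(ρV²/2) = 0.009971·(536.8/0.3984)·(998.2·8.207²/2) = 0.009971·1347·3.362e+04 = 4.517e+05 Pa.
ΔP = 4.517e+05 Pa = 4.517 bar.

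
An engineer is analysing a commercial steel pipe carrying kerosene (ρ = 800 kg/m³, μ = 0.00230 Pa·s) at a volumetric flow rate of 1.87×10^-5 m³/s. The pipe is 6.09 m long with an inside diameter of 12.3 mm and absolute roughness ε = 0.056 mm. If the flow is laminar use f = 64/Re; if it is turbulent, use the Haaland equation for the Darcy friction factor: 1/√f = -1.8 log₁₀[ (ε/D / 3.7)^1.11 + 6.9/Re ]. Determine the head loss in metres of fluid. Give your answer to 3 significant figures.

h_f ≈ 0.0594 m

Cross-sectional area A = πD²/4 = π(0.0123)²/4 = 0.0001188 m²; mean velocity V = Q/A = 1.87e-05/0.0001188 = 0.1574 m/s.
Reynolds number Re = ρVD/μ = 800 · 0.1574 · 0.0123 / 0.0023 = 673.3.
Re < 2300 → laminar flow, so f = 64/Re = 64/673.3 = 0.09505 (the turbulent correlation is not needed).
Darcy-Weisbach: ΔP = f(L/D)(ρV²/2) = 0.09505·(6.09/0.0123)·(800·0.1574²/2) = 0.09505·495.1·9.907 = 466.3 Pa.
Head loss h_f = ΔP/(ρg) = 466.3/(800·9.81) = 0.0594 m.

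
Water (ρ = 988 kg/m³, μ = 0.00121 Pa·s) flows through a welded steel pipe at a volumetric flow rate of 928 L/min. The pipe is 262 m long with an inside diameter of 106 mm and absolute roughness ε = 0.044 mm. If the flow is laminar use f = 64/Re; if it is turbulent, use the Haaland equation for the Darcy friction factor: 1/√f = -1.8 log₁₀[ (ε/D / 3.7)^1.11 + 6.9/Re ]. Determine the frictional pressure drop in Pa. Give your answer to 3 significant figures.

ΔP ≈ 70200 Pa

Q = 928 L/min = 928/60000 = 0.01547 m³/s.
Cross-sectional area A = πD²/4 = π(0.106)²/4 = 0.008825 m²; mean velocity V = Q/A = 0.01547/0.008825 = 1.753 m/s.
Reynolds number Re = ρVD/μ = 988 · 1.753 · 0.106 / 0.00121 = 1.517e+05.
Re > 4000 → turbulent. Relative roughness ε/D = 4.4e-05/0.106 = 0.000415. Haaland: 1/√f = -1.8 log₁₀[(0.000415/3.7)^1.11 + 6.9/1.517e+05] = -1.8 log₁₀[4.13e-05 + 4.55e-05] = 7.311, so f = 0.01871.
Darcy-Weisbach: ΔP = f(L/D)(ρV²/2) = 0.01871·(262/0.106)·(988·1.753²/2) = 0.01871·2472·1517 = 7.017e+04 Pa.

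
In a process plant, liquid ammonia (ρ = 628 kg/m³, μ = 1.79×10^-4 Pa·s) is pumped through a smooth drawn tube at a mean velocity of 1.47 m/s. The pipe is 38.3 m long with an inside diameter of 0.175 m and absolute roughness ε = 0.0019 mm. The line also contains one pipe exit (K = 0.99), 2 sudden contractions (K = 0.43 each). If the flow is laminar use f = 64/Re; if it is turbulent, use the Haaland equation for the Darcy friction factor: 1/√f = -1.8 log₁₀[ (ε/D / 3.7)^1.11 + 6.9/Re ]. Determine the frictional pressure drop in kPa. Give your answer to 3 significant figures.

Reynolds number Re = ρVD/μ = 628 · 1.47 · 0.175 / 0.000179 = 9.025e+05.
Re > 4000 → turbulent. Relative roughness ε/D = 1.9e-06/0.175 = 1.09e-05. Haaland: 1/√f = -1.8 log₁₀[(1.09e-05/3.7)^1.11 + 6.9/9.025e+05] = -1.8 log₁₀[7.23e-07 + 7.65e-06] = 9.139, so f = 0.01197.
Total minor-loss coefficient ΣK = 1·0.99 + 2·0.43 = 1.85.
ΔP = [f·L/D + ΣK]·(ρV²/2) = [0.01197·38.3/0.175 + 1.85]·(628·1.47²/2) = [2.62 + 1.85]·678.5 = 3033 Pa.
ΔP = 3033 Pa = 3.03 kPa.

ΔP ≈ 3.03 kPa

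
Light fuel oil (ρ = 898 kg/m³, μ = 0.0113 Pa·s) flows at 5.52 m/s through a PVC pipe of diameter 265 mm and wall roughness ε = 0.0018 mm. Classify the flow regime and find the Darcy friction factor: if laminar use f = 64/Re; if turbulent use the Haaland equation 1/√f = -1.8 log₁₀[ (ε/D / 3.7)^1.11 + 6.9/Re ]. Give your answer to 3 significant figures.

Re = ρVD/μ = 898·5.52·0.265/0.0113 = 1.162e+05.
Re > 4000 → turbulent. ε/D = 1.8e-06/0.265 = 6.79e-06; Haaland: 1/√f = -1.8 log₁₀[4.29e-07 + 5.94e-05] = 7.602, so f = 0.0173.

f ≈ 0.0173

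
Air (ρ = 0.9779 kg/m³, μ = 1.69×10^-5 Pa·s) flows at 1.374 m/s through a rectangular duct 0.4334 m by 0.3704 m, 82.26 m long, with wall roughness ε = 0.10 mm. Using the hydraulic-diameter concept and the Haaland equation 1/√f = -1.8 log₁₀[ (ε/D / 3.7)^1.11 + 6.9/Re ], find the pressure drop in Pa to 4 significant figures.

Hydraulic diameter D_h = 4A/P = 4·(0.4334·0.3704)/(2·(0.4334+0.3704)) = 0.6421/1.608 = 0.3994 m.
Re = ρVD_h/μ = 0.9779·1.374·0.3994/1.69e-05 = 3.176e+04.
ε/D_h = 0.0001/0.3994 = 0.00025; Haaland gives 1/√f = -1.8 log₁₀[2.35e-05+0.000217] = 6.513, so f = 0.02357.
ΔP = f(L/D_h)(ρV²/2) = 0.02357·82.26/0.3994·0.9231 = 4.482 Pa.

ΔP ≈ 4.482 Pa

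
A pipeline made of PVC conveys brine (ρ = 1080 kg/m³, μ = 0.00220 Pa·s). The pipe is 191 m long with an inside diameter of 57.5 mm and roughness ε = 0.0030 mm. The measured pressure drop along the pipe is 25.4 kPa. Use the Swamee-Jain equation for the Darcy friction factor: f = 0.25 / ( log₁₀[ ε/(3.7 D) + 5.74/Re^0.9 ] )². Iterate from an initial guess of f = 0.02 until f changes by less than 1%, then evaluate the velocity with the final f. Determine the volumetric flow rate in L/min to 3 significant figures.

Q ≈ 116 L/min

Rearranging Darcy-Weisbach: V = √(2·ΔP·D/(f·L·ρ)). With ε/D = 3e-06/0.0575 = 5.22e-05, iterate starting from f = 0.02:
  f = 0.02 → V = √(2·2.54e+04·0.0575/(0.02·191·1080)) = 0.8414 m/s; Re = ρVD/μ = 2.375e+04; f → 0.02488
  f = 0.02488 → V = 0.7545 m/s; Re = 2.13e+04; f → 0.02555
  f = 0.02555 → V = 0.7445 m/s; Re = 2.102e+04; f → 0.02563
Converged (Δf/f < 1%). With the final f = 0.02563: V = √(2·2.54e+04·0.0575/(0.02563·191·1080)) = 0.7433 m/s.
Q = V·A = 0.7433·(π/4·0.0575²) = 0.00193 m³/s = 116 L/min.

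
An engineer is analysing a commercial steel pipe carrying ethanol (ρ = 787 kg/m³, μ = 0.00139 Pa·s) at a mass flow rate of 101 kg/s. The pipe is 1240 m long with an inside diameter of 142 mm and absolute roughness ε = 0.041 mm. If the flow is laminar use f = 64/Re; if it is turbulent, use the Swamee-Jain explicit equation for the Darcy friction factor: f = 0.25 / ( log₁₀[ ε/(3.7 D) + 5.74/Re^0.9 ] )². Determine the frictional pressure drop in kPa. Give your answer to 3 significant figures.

ΔP ≈ 3610 kPa

A = πD²/4 = π(0.142)²/4 = 0.01584 m²; mean velocity V = ṁ/(ρA) = 101/(787 · 0.01584) = 8.104 m/s.
Reynolds number Re = ρVD/μ = 787 · 8.104 · 0.142 / 0.00139 = 6.515e+05.
Re > 4000 → turbulent. Relative roughness ε/D = 4.1e-05/0.142 = 0.000289. Swamee-Jain: f = 0.25/(log₁₀[0.000289/3.7 + 5.74/6.515e+05^0.9])² = 0.25/(log₁₀[7.8e-05 + 3.36e-05])² = 0.25/(-3.952)² = 0.01601.
Darcy-Weisbach: ΔP = f(L/D)(ρV²/2) = 0.01601·(1240/0.142)·(787·8.104²/2) = 0.01601·8732·2.584e+04 = 3.612e+06 Pa.
ΔP = 3.612e+06 Pa = 3610 kPa.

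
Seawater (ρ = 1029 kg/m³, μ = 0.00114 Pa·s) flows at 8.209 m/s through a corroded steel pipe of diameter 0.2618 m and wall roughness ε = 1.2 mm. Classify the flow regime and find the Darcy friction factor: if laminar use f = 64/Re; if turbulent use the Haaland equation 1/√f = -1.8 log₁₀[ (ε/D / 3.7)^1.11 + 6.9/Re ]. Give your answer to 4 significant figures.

Re = ρVD/μ = 1029·8.209·0.2618/0.00114 = 1.94e+06.
Re > 4000 → turbulent. ε/D = 0.0012/0.2618 = 0.00458; Haaland: 1/√f = -1.8 log₁₀[0.000593 + 3.56e-06] = 5.803, so f = 0.02969.

f ≈ 0.02969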